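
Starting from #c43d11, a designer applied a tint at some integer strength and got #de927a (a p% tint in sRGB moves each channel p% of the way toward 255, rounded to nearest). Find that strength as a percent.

44%

#c43d11 is rgb(196, 61, 17); #de927a is rgb(222, 146, 122).
On the B channel (widest range): 122 ≈ 17 + (p/100)(255 − 17), so p ≈ 100×(122 − 17)/(255 − 17) = 10500/238 = 44.12.
p = 44 reproduces all three channels after rounding.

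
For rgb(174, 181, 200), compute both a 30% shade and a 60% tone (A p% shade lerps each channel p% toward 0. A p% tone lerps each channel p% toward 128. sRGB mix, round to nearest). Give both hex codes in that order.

30% shade:
  R: 174 + 0.3×(0−174) = 174 − 52.2 = 121.8 → 122
  G: 181 + 0.3×(0−181) = 181 − 54.3 = 126.7 → 127
  B: 200 − 60 = 140 → 140
  → #7A7F8C
60% tone:
  R: 174 + 0.6×(128−174) = 174 − 27.6 = 146.4 → 146
  G: 181 + 0.6×(128−181) = 181 − 31.8 = 149.2 → 149
  B: 200 + 0.6×(128−200) = 200 − 43.2 = 156.8 → 157
  → #92959D

#7A7F8C, #92959D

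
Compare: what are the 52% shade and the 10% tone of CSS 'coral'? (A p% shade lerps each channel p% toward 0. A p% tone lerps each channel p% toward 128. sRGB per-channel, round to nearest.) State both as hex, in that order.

#7A3D26, #F27F55

CSS coral is rgb(255, 127, 80).
52% shade:
  R: 255 + 0.52×(0−255) = 255 − 132.6 = 122.4 → 122
  G: 127 − 66.04 = 60.96 → 61
  B: 80 + 0.52×(0−80) = 80 − 41.6 = 38.4 → 38
  → #7A3D26
10% tone:
  R: 255 + 0.1×(128−255) = 255 − 12.7 = 242.3 → 242
  G: 127 + 0.1×(128−127) = 127 + 0.1 = 127.1 → 127
  B: 80 + 4.8 = 84.8 → 85
  → #F27F55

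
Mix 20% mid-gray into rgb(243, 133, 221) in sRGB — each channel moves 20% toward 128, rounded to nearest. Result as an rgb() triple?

rgb(220, 132, 202)

Per channel, c → c + 0.2(128 − c):
  R: 243 − 23 = 220 → 220
  G: 133 − 1 = 132 → 132
  B: 221 − 18.6 = 202.4 → 202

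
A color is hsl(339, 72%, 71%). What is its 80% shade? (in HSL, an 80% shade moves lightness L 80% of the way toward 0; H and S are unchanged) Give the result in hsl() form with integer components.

L moves 80% from 71 toward 0: 71 − 56.8 = 14.2 → 14.
H and S are unchanged.

hsl(339, 72%, 14%)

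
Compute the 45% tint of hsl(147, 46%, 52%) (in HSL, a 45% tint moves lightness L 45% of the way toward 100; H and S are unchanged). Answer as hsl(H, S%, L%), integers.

L moves 45% from 52 toward 100: 52 + 21.6 = 73.6 → 74.
H and S are unchanged.

hsl(147, 46%, 74%)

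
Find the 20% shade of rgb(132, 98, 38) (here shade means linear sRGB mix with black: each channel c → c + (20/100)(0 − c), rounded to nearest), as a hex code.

A 20% shade moves each channel 20% toward 0:
  R: 132 − 26.4 = 105.6 → 106
  G: 98 + 0.2×(0−98) = 98 − 19.6 = 78.4 → 78
  B: 38 − 7.6 = 30.4 → 30
rgb(106, 78, 30) = #6a4e1e.

#6a4e1e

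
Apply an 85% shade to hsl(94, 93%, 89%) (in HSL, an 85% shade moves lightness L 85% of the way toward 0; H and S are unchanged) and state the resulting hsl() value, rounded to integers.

L moves 85% from 89 toward 0: 89 − 75.65 = 13.35 → 13.
H and S are unchanged.

hsl(94, 93%, 13%)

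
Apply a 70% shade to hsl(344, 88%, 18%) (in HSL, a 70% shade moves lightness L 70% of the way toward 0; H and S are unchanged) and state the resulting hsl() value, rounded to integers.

L moves 70% from 18 toward 0: 18 − 12.6 = 5.4 → 5.
H and S are unchanged.

hsl(344, 88%, 5%)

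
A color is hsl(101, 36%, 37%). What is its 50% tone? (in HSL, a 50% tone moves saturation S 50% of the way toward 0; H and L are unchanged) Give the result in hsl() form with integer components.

S moves 50% from 36 toward 0: 36 − 18 = 18 → 18.
H and L are unchanged.

hsl(101, 18%, 37%)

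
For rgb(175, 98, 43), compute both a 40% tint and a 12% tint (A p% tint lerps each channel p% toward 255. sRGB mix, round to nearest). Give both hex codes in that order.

40% tint:
  R: 175 + 32 = 207 → 207
  G: 98 + 0.4×(255−98) = 98 + 62.8 = 160.8 → 161
  B: 43 + 0.4×(255−43) = 43 + 84.8 = 127.8 → 128
  → #CFA180
12% tint:
  R: 175 + 0.12×(255−175) = 175 + 9.6 = 184.6 → 185
  G: 98 + 0.12×(255−98) = 98 + 18.84 = 116.84 → 117
  B: 43 + 25.44 = 68.44 → 68
  → #B97544

#CFA180, #B97544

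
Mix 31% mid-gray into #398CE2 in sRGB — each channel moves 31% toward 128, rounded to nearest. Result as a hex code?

#4F88C4

#398CE2 is rgb(57, 140, 226).
A 31% tone moves each channel 31% toward 128:
  R: 57 + 0.31×(128−57) = 57 + 22.01 = 79.01 → 79
  G: 140 − 3.72 = 136.28 → 136
  B: 226 + 0.31×(128−226) = 226 − 30.38 = 195.62 → 196
rgb(79, 136, 196) = #4F88C4.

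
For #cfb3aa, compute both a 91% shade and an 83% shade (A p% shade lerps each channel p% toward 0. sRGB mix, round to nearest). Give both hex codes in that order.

#cfb3aa is rgb(207, 179, 170).
91% shade:
  R: 207 + 0.91×(0−207) = 207 − 188.37 = 18.63 → 19
  G: 179 + 0.91×(0−179) = 179 − 162.89 = 16.11 → 16
  B: 170 + 0.91×(0−170) = 170 − 154.7 = 15.3 → 15
  → #13100f
83% shade:
  R: 207 − 171.81 = 35.19 → 35
  G: 179 + 0.83×(0−179) = 179 − 148.57 = 30.43 → 30
  B: 170 + 0.83×(0−170) = 170 − 141.1 = 28.9 → 29
  → #231e1d

#13100f, #231e1d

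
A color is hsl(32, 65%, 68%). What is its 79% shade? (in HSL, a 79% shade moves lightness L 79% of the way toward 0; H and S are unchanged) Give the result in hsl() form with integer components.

hsl(32, 65%, 14%)

L moves 79% from 68 toward 0: 68 − 53.72 = 14.28 → 14.
H and S are unchanged.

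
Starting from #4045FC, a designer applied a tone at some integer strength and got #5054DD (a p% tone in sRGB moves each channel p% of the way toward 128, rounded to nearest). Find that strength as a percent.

#4045FC is rgb(64, 69, 252); #5054DD is rgb(80, 84, 221).
On the B channel (widest range): 221 ≈ 252 + (p/100)(128 − 252), so p ≈ 100×(221 − 252)/(128 − 252) = -3100/-124 = 25.00.
p = 25 reproduces all three channels after rounding.

25%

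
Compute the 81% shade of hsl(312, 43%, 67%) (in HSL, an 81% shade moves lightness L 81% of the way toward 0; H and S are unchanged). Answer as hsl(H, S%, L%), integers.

L moves 81% from 67 toward 0: 67 − 54.27 = 12.73 → 13.
H and S are unchanged.

hsl(312, 43%, 13%)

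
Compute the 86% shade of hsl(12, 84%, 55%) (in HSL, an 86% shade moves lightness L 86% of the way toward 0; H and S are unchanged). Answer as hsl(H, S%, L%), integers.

hsl(12, 84%, 8%)

L moves 86% from 55 toward 0: 55 − 47.3 = 7.7 → 8.
H and S are unchanged.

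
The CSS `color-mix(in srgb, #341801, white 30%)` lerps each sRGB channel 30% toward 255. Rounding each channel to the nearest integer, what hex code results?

#715d4d

#341801 is rgb(52, 24, 1).
A 30% tint moves each channel 30% toward 255:
  R: 52 + 0.3×(255−52) = 52 + 60.9 = 112.9 → 113
  G: 24 + 69.3 = 93.3 → 93
  B: 1 + 0.3×(255−1) = 1 + 76.2 = 77.2 → 77
rgb(113, 93, 77) = #715d4d.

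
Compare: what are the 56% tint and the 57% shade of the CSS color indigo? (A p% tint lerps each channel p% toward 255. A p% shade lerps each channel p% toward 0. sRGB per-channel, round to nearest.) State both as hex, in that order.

#b08fc8, #200038

CSS indigo is rgb(75, 0, 130).
56% tint:
  R: 75 + 100.8 = 175.8 → 176
  G: 0 + 0.56×(255−0) = 0 + 142.8 = 142.8 → 143
  B: 130 + 0.56×(255−130) = 130 + 70 = 200 → 200
  → #b08fc8
57% shade:
  R: 75 + 0.57×(0−75) = 75 − 42.75 = 32.25 → 32
  G: 0 + 0.57×(0−0) = 0 + 0 = 0 → 0
  B: 130 − 74.1 = 55.9 → 56
  → #200038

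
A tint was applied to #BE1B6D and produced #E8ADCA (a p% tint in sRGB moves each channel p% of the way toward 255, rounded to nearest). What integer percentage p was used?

#BE1B6D is rgb(190, 27, 109); #E8ADCA is rgb(232, 173, 202).
On the G channel (widest range): 173 ≈ 27 + (p/100)(255 − 27), so p ≈ 100×(173 − 27)/(255 − 27) = 14600/228 = 64.04.
p = 64 reproduces all three channels after rounding.

64%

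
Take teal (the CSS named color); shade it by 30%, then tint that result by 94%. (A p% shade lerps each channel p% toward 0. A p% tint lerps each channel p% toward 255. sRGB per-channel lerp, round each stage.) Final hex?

CSS teal is rgb(0, 128, 128).
Per channel, c → c + 0.3(0 − c):
  R: 0 + 0.3×(0−0) = 0 + 0 = 0 → 0
  G: 128 − 38.4 = 89.6 → 90
  B: 128 + 0.3×(0−128) = 128 − 38.4 = 89.6 → 90
After the shade: rgb(0, 90, 90) = #005a5a.
Per channel, c → c + 0.94(255 − c):
  R: 0 + 0.94×(255−0) = 0 + 239.7 = 239.7 → 240
  G: 90 + 0.94×(255−90) = 90 + 155.1 = 245.1 → 245
  B: 90 + 0.94×(255−90) = 90 + 155.1 = 245.1 → 245
rgb(240, 245, 245) = #f0f5f5.

#f0f5f5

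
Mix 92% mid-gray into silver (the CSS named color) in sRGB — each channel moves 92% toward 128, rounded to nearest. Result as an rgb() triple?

rgb(133, 133, 133)

CSS silver is rgb(192, 192, 192).
Per channel, c → c + 0.92(128 − c):
  R: 192 − 58.88 = 133.12 → 133
  G: 192 + 0.92×(128−192) = 192 − 58.88 = 133.12 → 133
  B: 192 + 0.92×(128−192) = 192 − 58.88 = 133.12 → 133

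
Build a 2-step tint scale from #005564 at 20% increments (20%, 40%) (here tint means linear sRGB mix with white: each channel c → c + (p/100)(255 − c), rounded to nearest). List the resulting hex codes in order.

#337783, #6699a2

#005564 is rgb(0, 85, 100).
20%: (0 + 51 = 51→51, 85 + 34 = 119→119, 100 + 31 = 131→131) → #337783
40%: (0 + 102 = 102→102, 85 + 68 = 153→153, 100 + 62 = 162→162) → #6699a2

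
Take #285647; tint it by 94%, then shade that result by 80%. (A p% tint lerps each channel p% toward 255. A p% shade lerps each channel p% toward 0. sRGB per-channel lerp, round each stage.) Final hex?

#303131

#285647 is rgb(40, 86, 71).
Lerp each channel 94% toward 255:
  R: 40 + 0.94×(255−40) = 40 + 202.1 = 242.1 → 242
  G: 86 + 158.86 = 244.86 → 245
  B: 71 + 0.94×(255−71) = 71 + 172.96 = 243.96 → 244
After the tint: rgb(242, 245, 244) = #f2f5f4.
An 80% shade moves each channel 80% toward 0:
  R: 242 + 0.8×(0−242) = 242 − 193.6 = 48.4 → 48
  G: 245 − 196 = 49 → 49
  B: 244 − 195.2 = 48.8 → 49
rgb(48, 49, 49) = #303131.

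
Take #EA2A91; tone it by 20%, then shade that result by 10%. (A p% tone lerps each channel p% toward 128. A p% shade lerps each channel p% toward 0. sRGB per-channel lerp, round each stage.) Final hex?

#C03580

#EA2A91 is rgb(234, 42, 145).
Per channel, c → c + 0.2(128 − c):
  R: 234 − 21.2 = 212.8 → 213
  G: 42 + 0.2×(128−42) = 42 + 17.2 = 59.2 → 59
  B: 145 − 3.4 = 141.6 → 142
After the tone: rgb(213, 59, 142) = #D53B8E.
Lerp each channel 10% toward 0:
  R: 213 + 0.1×(0−213) = 213 − 21.3 = 191.7 → 192
  G: 59 + 0.1×(0−59) = 59 − 5.9 = 53.1 → 53
  B: 142 + 0.1×(0−142) = 142 − 14.2 = 127.8 → 128
rgb(192, 53, 128) = #C03580.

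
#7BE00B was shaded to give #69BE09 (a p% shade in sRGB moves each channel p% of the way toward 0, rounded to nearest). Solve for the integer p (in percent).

15%

#7BE00B is rgb(123, 224, 11); #69BE09 is rgb(105, 190, 9).
On the G channel (widest range): 190 ≈ 224 + (p/100)(0 − 224), so p ≈ 100×(190 − 224)/(0 − 224) = -3400/-224 = 15.18.
p = 15 reproduces all three channels after rounding.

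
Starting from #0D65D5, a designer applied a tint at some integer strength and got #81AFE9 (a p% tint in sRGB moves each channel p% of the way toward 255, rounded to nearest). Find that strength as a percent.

48%

#0D65D5 is rgb(13, 101, 213); #81AFE9 is rgb(129, 175, 233).
On the R channel (widest range): 129 ≈ 13 + (p/100)(255 − 13), so p ≈ 100×(129 − 13)/(255 − 13) = 11600/242 = 47.93.
p = 48 reproduces all three channels after rounding.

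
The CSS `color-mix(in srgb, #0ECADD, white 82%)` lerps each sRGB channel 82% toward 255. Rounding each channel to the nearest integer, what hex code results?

#0ECADD is rgb(14, 202, 221).
An 82% tint moves each channel 82% toward 255:
  R: 14 + 197.62 = 211.62 → 212
  G: 202 + 0.82×(255−202) = 202 + 43.46 = 245.46 → 245
  B: 221 + 27.88 = 248.88 → 249
rgb(212, 245, 249) = #D4F5F9.

#D4F5F9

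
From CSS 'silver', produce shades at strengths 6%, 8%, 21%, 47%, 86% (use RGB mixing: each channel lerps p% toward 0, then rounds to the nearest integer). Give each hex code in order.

CSS silver is rgb(192, 192, 192).
6%: (192 − 11.52 = 180.48→180, 192 − 11.52 = 180.48→180, 192 − 11.52 = 180.48→180) → #B4B4B4
8%: (192 − 15.36 = 176.64→177, 192 − 15.36 = 176.64→177, 192 − 15.36 = 176.64→177) → #B1B1B1
21%: (192 − 40.32 = 151.68→152, 192 − 40.32 = 151.68→152, 192 − 40.32 = 151.68→152) → #989898
47%: (192 − 90.24 = 101.76→102, 192 − 90.24 = 101.76→102, 192 − 90.24 = 101.76→102) → #666666
86%: (192 − 165.12 = 26.88→27, 192 − 165.12 = 26.88→27, 192 − 165.12 = 26.88→27) → #1B1B1B

#B4B4B4, #B1B1B1, #989898, #666666, #1B1B1B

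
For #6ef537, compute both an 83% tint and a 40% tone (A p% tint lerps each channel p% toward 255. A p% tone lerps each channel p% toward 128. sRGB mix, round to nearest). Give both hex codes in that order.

#e6fddd, #75c654

#6ef537 is rgb(110, 245, 55).
83% tint:
  R: 110 + 120.35 = 230.35 → 230
  G: 245 + 8.3 = 253.3 → 253
  B: 55 + 166 = 221 → 221
  → #e6fddd
40% tone:
  R: 110 + 0.4×(128−110) = 110 + 7.2 = 117.2 → 117
  G: 245 − 46.8 = 198.2 → 198
  B: 55 + 0.4×(128−55) = 55 + 29.2 = 84.2 → 84
  → #75c654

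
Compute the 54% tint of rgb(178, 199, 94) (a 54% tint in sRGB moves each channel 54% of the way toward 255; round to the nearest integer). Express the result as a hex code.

#DCE5B5

Per channel, c → c + 0.54(255 − c):
  R: 178 + 0.54×(255−178) = 178 + 41.58 = 219.58 → 220
  G: 199 + 0.54×(255−199) = 199 + 30.24 = 229.24 → 229
  B: 94 + 0.54×(255−94) = 94 + 86.94 = 180.94 → 181
rgb(220, 229, 181) = #DCE5B5.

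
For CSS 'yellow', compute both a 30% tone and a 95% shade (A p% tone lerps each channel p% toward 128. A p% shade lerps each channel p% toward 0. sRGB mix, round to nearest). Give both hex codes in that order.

#D9D926, #0D0D00

CSS yellow is rgb(255, 255, 0).
30% tone:
  R: 255 + 0.3×(128−255) = 255 − 38.1 = 216.9 → 217
  G: 255 + 0.3×(128−255) = 255 − 38.1 = 216.9 → 217
  B: 0 + 0.3×(128−0) = 0 + 38.4 = 38.4 → 38
  → #D9D926
95% shade:
  R: 255 + 0.95×(0−255) = 255 − 242.25 = 12.75 → 13
  G: 255 + 0.95×(0−255) = 255 − 242.25 = 12.75 → 13
  B: 0 + 0.95×(0−0) = 0 + 0 = 0 → 0
  → #0D0D00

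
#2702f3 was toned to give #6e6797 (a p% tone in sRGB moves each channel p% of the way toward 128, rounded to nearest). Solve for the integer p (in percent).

80%

#2702f3 is rgb(39, 2, 243); #6e6797 is rgb(110, 103, 151).
On the G channel (widest range): 103 ≈ 2 + (p/100)(128 − 2), so p ≈ 100×(103 − 2)/(128 − 2) = 10100/126 = 80.16.
p = 80 reproduces all three channels after rounding.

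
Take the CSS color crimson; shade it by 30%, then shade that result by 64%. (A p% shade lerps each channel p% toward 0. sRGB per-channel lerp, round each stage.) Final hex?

CSS crimson is rgb(220, 20, 60).
Per channel, c → c + 0.3(0 − c):
  R: 220 + 0.3×(0−220) = 220 − 66 = 154 → 154
  G: 20 + 0.3×(0−20) = 20 − 6 = 14 → 14
  B: 60 + 0.3×(0−60) = 60 − 18 = 42 → 42
After the shade: rgb(154, 14, 42) = #9a0e2a.
A 64% shade moves each channel 64% toward 0:
  R: 154 − 98.56 = 55.44 → 55
  G: 14 + 0.64×(0−14) = 14 − 8.96 = 5.04 → 5
  B: 42 + 0.64×(0−42) = 42 − 26.88 = 15.12 → 15
rgb(55, 5, 15) = #37050f.

#37050f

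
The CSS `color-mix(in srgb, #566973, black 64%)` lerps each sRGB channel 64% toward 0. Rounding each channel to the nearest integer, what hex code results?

#1F2629

#566973 is rgb(86, 105, 115).
Per channel, c → c + 0.64(0 − c):
  R: 86 − 55.04 = 30.96 → 31
  G: 105 − 67.2 = 37.8 → 38
  B: 115 + 0.64×(0−115) = 115 − 73.6 = 41.4 → 41
rgb(31, 38, 41) = #1F2629.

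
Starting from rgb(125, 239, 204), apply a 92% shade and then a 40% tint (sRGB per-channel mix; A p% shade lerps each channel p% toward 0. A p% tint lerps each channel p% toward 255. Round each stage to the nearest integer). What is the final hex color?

#6c7170

Per channel, c → c + 0.92(0 − c):
  R: 125 + 0.92×(0−125) = 125 − 115 = 10 → 10
  G: 239 + 0.92×(0−239) = 239 − 219.88 = 19.12 → 19
  B: 204 + 0.92×(0−204) = 204 − 187.68 = 16.32 → 16
After the shade: rgb(10, 19, 16) = #0a1310.
Lerp each channel 40% toward 255:
  R: 10 + 98 = 108 → 108
  G: 19 + 0.4×(255−19) = 19 + 94.4 = 113.4 → 113
  B: 16 + 95.6 = 111.6 → 112
rgb(108, 113, 112) = #6c7170.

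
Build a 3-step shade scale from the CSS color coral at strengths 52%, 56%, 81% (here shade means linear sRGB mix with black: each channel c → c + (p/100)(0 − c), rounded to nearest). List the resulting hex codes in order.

CSS coral is rgb(255, 127, 80).
52%: (255 − 132.6 = 122.4→122, 127 − 66.04 = 60.96→61, 80 − 41.6 = 38.4→38) → #7A3D26
56%: (255 − 142.8 = 112.2→112, 127 − 71.12 = 55.88→56, 80 − 44.8 = 35.2→35) → #703823
81%: (255 − 206.55 = 48.45→48, 127 − 102.87 = 24.13→24, 80 − 64.8 = 15.2→15) → #30180F

#7A3D26, #703823, #30180F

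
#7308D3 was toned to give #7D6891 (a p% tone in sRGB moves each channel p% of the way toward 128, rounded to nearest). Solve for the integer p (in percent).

80%

#7308D3 is rgb(115, 8, 211); #7D6891 is rgb(125, 104, 145).
On the G channel (widest range): 104 ≈ 8 + (p/100)(128 − 8), so p ≈ 100×(104 − 8)/(128 − 8) = 9600/120 = 80.00.
p = 80 reproduces all three channels after rounding.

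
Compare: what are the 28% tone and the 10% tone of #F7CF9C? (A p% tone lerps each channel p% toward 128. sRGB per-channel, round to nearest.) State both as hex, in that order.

#D6B994, #EBC799

#F7CF9C is rgb(247, 207, 156).
28% tone:
  R: 247 + 0.28×(128−247) = 247 − 33.32 = 213.68 → 214
  G: 207 + 0.28×(128−207) = 207 − 22.12 = 184.88 → 185
  B: 156 + 0.28×(128−156) = 156 − 7.84 = 148.16 → 148
  → #D6B994
10% tone:
  R: 247 + 0.1×(128−247) = 247 − 11.9 = 235.1 → 235
  G: 207 − 7.9 = 199.1 → 199
  B: 156 + 0.1×(128−156) = 156 − 2.8 = 153.2 → 153
  → #EBC799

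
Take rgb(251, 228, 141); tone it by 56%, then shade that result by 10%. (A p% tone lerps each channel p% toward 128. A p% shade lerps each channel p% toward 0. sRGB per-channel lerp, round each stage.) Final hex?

Lerp each channel 56% toward 128:
  R: 251 + 0.56×(128−251) = 251 − 68.88 = 182.12 → 182
  G: 228 − 56 = 172 → 172
  B: 141 + 0.56×(128−141) = 141 − 7.28 = 133.72 → 134
After the tone: rgb(182, 172, 134) = #B6AC86.
A 10% shade moves each channel 10% toward 0:
  R: 182 − 18.2 = 163.8 → 164
  G: 172 + 0.1×(0−172) = 172 − 17.2 = 154.8 → 155
  B: 134 − 13.4 = 120.6 → 121
rgb(164, 155, 121) = #A49B79.

#A49B79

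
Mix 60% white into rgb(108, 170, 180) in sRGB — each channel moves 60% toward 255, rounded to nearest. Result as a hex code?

A 60% tint moves each channel 60% toward 255:
  R: 108 + 0.6×(255−108) = 108 + 88.2 = 196.2 → 196
  G: 170 + 0.6×(255−170) = 170 + 51 = 221 → 221
  B: 180 + 45 = 225 → 225
rgb(196, 221, 225) = #c4dde1.

#c4dde1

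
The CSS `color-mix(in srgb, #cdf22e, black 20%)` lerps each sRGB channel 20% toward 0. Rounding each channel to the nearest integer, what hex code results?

#cdf22e is rgb(205, 242, 46).
Lerp each channel 20% toward 0:
  R: 205 − 41 = 164 → 164
  G: 242 + 0.2×(0−242) = 242 − 48.4 = 193.6 → 194
  B: 46 + 0.2×(0−46) = 46 − 9.2 = 36.8 → 37
rgb(164, 194, 37) = #a4c225.

#a4c225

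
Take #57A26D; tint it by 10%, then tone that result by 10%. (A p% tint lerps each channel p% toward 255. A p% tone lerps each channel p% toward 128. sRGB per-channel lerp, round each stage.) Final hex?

#6AA77C

#57A26D is rgb(87, 162, 109).
Lerp each channel 10% toward 255:
  R: 87 + 16.8 = 103.8 → 104
  G: 162 + 9.3 = 171.3 → 171
  B: 109 + 0.1×(255−109) = 109 + 14.6 = 123.6 → 124
After the tint: rgb(104, 171, 124) = #68AB7C.
Lerp each channel 10% toward 128:
  R: 104 + 2.4 = 106.4 → 106
  G: 171 − 4.3 = 166.7 → 167
  B: 124 + 0.4 = 124.4 → 124
rgb(106, 167, 124) = #6AA77C.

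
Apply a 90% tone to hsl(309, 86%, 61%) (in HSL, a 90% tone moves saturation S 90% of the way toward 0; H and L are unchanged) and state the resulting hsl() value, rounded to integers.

S moves 90% from 86 toward 0: 86 − 77.4 = 8.6 → 9.
H and L are unchanged.

hsl(309, 9%, 61%)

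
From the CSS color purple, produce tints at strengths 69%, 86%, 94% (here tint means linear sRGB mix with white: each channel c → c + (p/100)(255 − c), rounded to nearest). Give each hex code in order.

#D8B0D8, #EDDBED, #F7F0F7

CSS purple is rgb(128, 0, 128).
69%: (128 + 87.63 = 215.63→216, 0 + 175.95 = 175.95→176, 128 + 87.63 = 215.63→216) → #D8B0D8
86%: (128 + 109.22 = 237.22→237, 0 + 219.3 = 219.3→219, 128 + 109.22 = 237.22→237) → #EDDBED
94%: (128 + 119.38 = 247.38→247, 0 + 239.7 = 239.7→240, 128 + 119.38 = 247.38→247) → #F7F0F7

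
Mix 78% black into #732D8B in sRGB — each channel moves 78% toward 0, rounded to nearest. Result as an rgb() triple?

rgb(25, 10, 31)

#732D8B is rgb(115, 45, 139).
A 78% shade moves each channel 78% toward 0:
  R: 115 + 0.78×(0−115) = 115 − 89.7 = 25.3 → 25
  G: 45 − 35.1 = 9.9 → 10
  B: 139 + 0.78×(0−139) = 139 − 108.42 = 30.58 → 31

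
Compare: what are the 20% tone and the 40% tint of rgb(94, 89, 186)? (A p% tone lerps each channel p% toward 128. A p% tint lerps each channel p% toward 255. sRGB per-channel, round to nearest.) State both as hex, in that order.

20% tone:
  R: 94 + 0.2×(128−94) = 94 + 6.8 = 100.8 → 101
  G: 89 + 7.8 = 96.8 → 97
  B: 186 + 0.2×(128−186) = 186 − 11.6 = 174.4 → 174
  → #6561AE
40% tint:
  R: 94 + 0.4×(255−94) = 94 + 64.4 = 158.4 → 158
  G: 89 + 0.4×(255−89) = 89 + 66.4 = 155.4 → 155
  B: 186 + 0.4×(255−186) = 186 + 27.6 = 213.6 → 214
  → #9E9BD6

#6561AE, #9E9BD6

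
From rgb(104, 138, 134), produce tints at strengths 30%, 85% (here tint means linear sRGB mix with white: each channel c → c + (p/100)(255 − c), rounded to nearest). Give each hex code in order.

#95adaa, #e8eded

30%: (104 + 45.3 = 149.3→149, 138 + 35.1 = 173.1→173, 134 + 36.3 = 170.3→170) → #95adaa
85%: (104 + 128.35 = 232.35→232, 138 + 99.45 = 237.45→237, 134 + 102.85 = 236.85→237) → #e8eded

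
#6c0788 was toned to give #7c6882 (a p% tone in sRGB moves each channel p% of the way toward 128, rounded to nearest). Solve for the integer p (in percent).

#6c0788 is rgb(108, 7, 136); #7c6882 is rgb(124, 104, 130).
On the G channel (widest range): 104 ≈ 7 + (p/100)(128 − 7), so p ≈ 100×(104 − 7)/(128 − 7) = 9700/121 = 80.17.
p = 80 reproduces all three channels after rounding.

80%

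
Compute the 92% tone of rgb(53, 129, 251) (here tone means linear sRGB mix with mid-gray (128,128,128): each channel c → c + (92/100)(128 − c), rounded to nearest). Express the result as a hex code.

#7A808A

Lerp each channel 92% toward 128:
  R: 53 + 69 = 122 → 122
  G: 129 + 0.92×(128−129) = 129 − 0.92 = 128.08 → 128
  B: 251 + 0.92×(128−251) = 251 − 113.16 = 137.84 → 138
rgb(122, 128, 138) = #7A808A.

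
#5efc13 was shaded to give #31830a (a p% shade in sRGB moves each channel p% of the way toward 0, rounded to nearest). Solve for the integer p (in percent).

48%

#5efc13 is rgb(94, 252, 19); #31830a is rgb(49, 131, 10).
On the G channel (widest range): 131 ≈ 252 + (p/100)(0 − 252), so p ≈ 100×(131 − 252)/(0 − 252) = -12100/-252 = 48.02.
p = 48 reproduces all three channels after rounding.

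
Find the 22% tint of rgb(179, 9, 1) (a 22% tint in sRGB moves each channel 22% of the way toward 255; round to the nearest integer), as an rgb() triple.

rgb(196, 63, 57)

Lerp each channel 22% toward 255:
  R: 179 + 0.22×(255−179) = 179 + 16.72 = 195.72 → 196
  G: 9 + 0.22×(255−9) = 9 + 54.12 = 63.12 → 63
  B: 1 + 55.88 = 56.88 → 57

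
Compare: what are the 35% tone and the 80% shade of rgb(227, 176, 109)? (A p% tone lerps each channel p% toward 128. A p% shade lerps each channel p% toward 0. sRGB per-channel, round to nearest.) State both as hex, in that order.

35% tone:
  R: 227 + 0.35×(128−227) = 227 − 34.65 = 192.35 → 192
  G: 176 + 0.35×(128−176) = 176 − 16.8 = 159.2 → 159
  B: 109 + 6.65 = 115.65 → 116
  → #C09F74
80% shade:
  R: 227 + 0.8×(0−227) = 227 − 181.6 = 45.4 → 45
  G: 176 + 0.8×(0−176) = 176 − 140.8 = 35.2 → 35
  B: 109 + 0.8×(0−109) = 109 − 87.2 = 21.8 → 22
  → #2D2316

#C09F74, #2D2316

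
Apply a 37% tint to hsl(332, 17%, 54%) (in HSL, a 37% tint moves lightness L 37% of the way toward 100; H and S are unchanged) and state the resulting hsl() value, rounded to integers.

hsl(332, 17%, 71%)

L moves 37% from 54 toward 100: 54 + 17.02 = 71.02 → 71.
H and S are unchanged.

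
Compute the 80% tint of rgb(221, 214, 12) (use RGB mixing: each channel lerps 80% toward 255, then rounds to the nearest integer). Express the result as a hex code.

#f8f7ce

Per channel, c → c + 0.8(255 − c):
  R: 221 + 27.2 = 248.2 → 248
  G: 214 + 0.8×(255−214) = 214 + 32.8 = 246.8 → 247
  B: 12 + 0.8×(255−12) = 12 + 194.4 = 206.4 → 206
rgb(248, 247, 206) = #f8f7ce.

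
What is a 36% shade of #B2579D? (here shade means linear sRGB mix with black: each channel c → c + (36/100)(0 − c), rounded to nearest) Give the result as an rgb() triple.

rgb(114, 56, 100)

#B2579D is rgb(178, 87, 157).
A 36% shade moves each channel 36% toward 0:
  R: 178 + 0.36×(0−178) = 178 − 64.08 = 113.92 → 114
  G: 87 + 0.36×(0−87) = 87 − 31.32 = 55.68 → 56
  B: 157 + 0.36×(0−157) = 157 − 56.52 = 100.48 → 100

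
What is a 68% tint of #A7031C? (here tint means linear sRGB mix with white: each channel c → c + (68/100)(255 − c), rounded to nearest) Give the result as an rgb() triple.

#A7031C is rgb(167, 3, 28).
Per channel, c → c + 0.68(255 − c):
  R: 167 + 0.68×(255−167) = 167 + 59.84 = 226.84 → 227
  G: 3 + 171.36 = 174.36 → 174
  B: 28 + 0.68×(255−28) = 28 + 154.36 = 182.36 → 182

rgb(227, 174, 182)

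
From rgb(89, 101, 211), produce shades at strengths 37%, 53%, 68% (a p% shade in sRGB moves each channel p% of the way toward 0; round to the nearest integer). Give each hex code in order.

37%: (89 − 32.93 = 56.07→56, 101 − 37.37 = 63.63→64, 211 − 78.07 = 132.93→133) → #384085
53%: (89 − 47.17 = 41.83→42, 101 − 53.53 = 47.47→47, 211 − 111.83 = 99.17→99) → #2A2F63
68%: (89 − 60.52 = 28.48→28, 101 − 68.68 = 32.32→32, 211 − 143.48 = 67.52→68) → #1C2044

#384085, #2A2F63, #1C2044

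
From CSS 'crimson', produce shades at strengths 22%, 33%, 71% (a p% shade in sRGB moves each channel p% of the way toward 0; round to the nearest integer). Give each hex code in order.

CSS crimson is rgb(220, 20, 60).
22%: (220 − 48.4 = 171.6→172, 20 − 4.4 = 15.6→16, 60 − 13.2 = 46.8→47) → #ac102f
33%: (220 − 72.6 = 147.4→147, 20 − 6.6 = 13.4→13, 60 − 19.8 = 40.2→40) → #930d28
71%: (220 − 156.2 = 63.8→64, 20 − 14.2 = 5.8→6, 60 − 42.6 = 17.4→17) → #400611

#ac102f, #930d28, #400611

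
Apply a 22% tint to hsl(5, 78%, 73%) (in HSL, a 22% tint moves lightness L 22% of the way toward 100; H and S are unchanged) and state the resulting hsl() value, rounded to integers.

L moves 22% from 73 toward 100: 73 + 5.94 = 78.94 → 79.
H and S are unchanged.

hsl(5, 78%, 79%)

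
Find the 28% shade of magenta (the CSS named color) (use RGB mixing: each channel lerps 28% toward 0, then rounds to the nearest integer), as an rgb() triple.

rgb(184, 0, 184)

CSS magenta is rgb(255, 0, 255).
Per channel, c → c + 0.28(0 − c):
  R: 255 − 71.4 = 183.6 → 184
  G: 0 + 0 = 0 → 0
  B: 255 − 71.4 = 183.6 → 184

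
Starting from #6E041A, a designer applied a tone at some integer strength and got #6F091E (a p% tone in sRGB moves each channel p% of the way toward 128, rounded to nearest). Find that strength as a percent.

#6E041A is rgb(110, 4, 26); #6F091E is rgb(111, 9, 30).
On the G channel (widest range): 9 ≈ 4 + (p/100)(128 − 4), so p ≈ 100×(9 − 4)/(128 − 4) = 500/124 = 4.03.
p = 4 reproduces all three channels after rounding.

4%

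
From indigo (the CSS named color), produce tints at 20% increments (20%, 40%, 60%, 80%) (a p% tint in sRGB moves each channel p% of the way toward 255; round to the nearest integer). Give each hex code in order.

#6F339B, #9366B4, #B799CD, #DBCCE6

CSS indigo is rgb(75, 0, 130).
20%: (75 + 36 = 111→111, 0 + 51 = 51→51, 130 + 25 = 155→155) → #6F339B
40%: (75 + 72 = 147→147, 0 + 102 = 102→102, 130 + 50 = 180→180) → #9366B4
60%: (75 + 108 = 183→183, 0 + 153 = 153→153, 130 + 75 = 205→205) → #B799CD
80%: (75 + 144 = 219→219, 0 + 204 = 204→204, 130 + 100 = 230→230) → #DBCCE6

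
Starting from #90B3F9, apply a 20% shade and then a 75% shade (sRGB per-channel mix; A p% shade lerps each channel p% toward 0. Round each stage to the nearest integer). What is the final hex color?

#90B3F9 is rgb(144, 179, 249).
Lerp each channel 20% toward 0:
  R: 144 − 28.8 = 115.2 → 115
  G: 179 + 0.2×(0−179) = 179 − 35.8 = 143.2 → 143
  B: 249 − 49.8 = 199.2 → 199
After the shade: rgb(115, 143, 199) = #738FC7.
Per channel, c → c + 0.75(0 − c):
  R: 115 + 0.75×(0−115) = 115 − 86.25 = 28.75 → 29
  G: 143 − 107.25 = 35.75 → 36
  B: 199 − 149.25 = 49.75 → 50
rgb(29, 36, 50) = #1D2432.

#1D2432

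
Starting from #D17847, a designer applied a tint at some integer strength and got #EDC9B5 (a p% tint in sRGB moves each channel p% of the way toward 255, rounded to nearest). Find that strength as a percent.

60%

#D17847 is rgb(209, 120, 71); #EDC9B5 is rgb(237, 201, 181).
On the B channel (widest range): 181 ≈ 71 + (p/100)(255 − 71), so p ≈ 100×(181 − 71)/(255 − 71) = 11000/184 = 59.78.
p = 60 reproduces all three channels after rounding.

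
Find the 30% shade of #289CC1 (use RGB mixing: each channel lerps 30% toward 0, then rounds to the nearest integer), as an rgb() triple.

rgb(28, 109, 135)

#289CC1 is rgb(40, 156, 193).
Lerp each channel 30% toward 0:
  R: 40 − 12 = 28 → 28
  G: 156 − 46.8 = 109.2 → 109
  B: 193 + 0.3×(0−193) = 193 − 57.9 = 135.1 → 135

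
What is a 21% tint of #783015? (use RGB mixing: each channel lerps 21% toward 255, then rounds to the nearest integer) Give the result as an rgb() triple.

#783015 is rgb(120, 48, 21).
Lerp each channel 21% toward 255:
  R: 120 + 0.21×(255−120) = 120 + 28.35 = 148.35 → 148
  G: 48 + 0.21×(255−48) = 48 + 43.47 = 91.47 → 91
  B: 21 + 0.21×(255−21) = 21 + 49.14 = 70.14 → 70

rgb(148, 91, 70)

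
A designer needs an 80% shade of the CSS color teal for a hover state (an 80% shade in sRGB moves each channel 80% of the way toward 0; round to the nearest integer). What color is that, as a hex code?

CSS teal is rgb(0, 128, 128).
An 80% shade moves each channel 80% toward 0:
  R: 0 + 0.8×(0−0) = 0 + 0 = 0 → 0
  G: 128 + 0.8×(0−128) = 128 − 102.4 = 25.6 → 26
  B: 128 − 102.4 = 25.6 → 26
rgb(0, 26, 26) = #001A1A.

#001A1A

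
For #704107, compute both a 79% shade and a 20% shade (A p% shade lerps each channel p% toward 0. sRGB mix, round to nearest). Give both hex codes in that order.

#704107 is rgb(112, 65, 7).
79% shade:
  R: 112 − 88.48 = 23.52 → 24
  G: 65 + 0.79×(0−65) = 65 − 51.35 = 13.65 → 14
  B: 7 + 0.79×(0−7) = 7 − 5.53 = 1.47 → 1
  → #180E01
20% shade:
  R: 112 − 22.4 = 89.6 → 90
  G: 65 − 13 = 52 → 52
  B: 7 + 0.2×(0−7) = 7 − 1.4 = 5.6 → 6
  → #5A3406

#180E01, #5A3406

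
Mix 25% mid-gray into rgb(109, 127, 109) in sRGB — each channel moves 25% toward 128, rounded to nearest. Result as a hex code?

#727f72

Lerp each channel 25% toward 128:
  R: 109 + 4.75 = 113.75 → 114
  G: 127 + 0.25×(128−127) = 127 + 0.25 = 127.25 → 127
  B: 109 + 4.75 = 113.75 → 114
rgb(114, 127, 114) = #727f72.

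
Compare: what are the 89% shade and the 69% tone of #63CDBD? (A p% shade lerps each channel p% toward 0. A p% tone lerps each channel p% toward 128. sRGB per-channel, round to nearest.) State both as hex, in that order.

#0B1715, #779893

#63CDBD is rgb(99, 205, 189).
89% shade:
  R: 99 − 88.11 = 10.89 → 11
  G: 205 − 182.45 = 22.55 → 23
  B: 189 + 0.89×(0−189) = 189 − 168.21 = 20.79 → 21
  → #0B1715
69% tone:
  R: 99 + 0.69×(128−99) = 99 + 20.01 = 119.01 → 119
  G: 205 + 0.69×(128−205) = 205 − 53.13 = 151.87 → 152
  B: 189 − 42.09 = 146.91 → 147
  → #779893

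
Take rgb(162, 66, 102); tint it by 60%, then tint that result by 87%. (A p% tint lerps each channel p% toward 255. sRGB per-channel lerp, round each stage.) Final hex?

#FAF5F7

Lerp each channel 60% toward 255:
  R: 162 + 0.6×(255−162) = 162 + 55.8 = 217.8 → 218
  G: 66 + 0.6×(255−66) = 66 + 113.4 = 179.4 → 179
  B: 102 + 0.6×(255−102) = 102 + 91.8 = 193.8 → 194
After the tint: rgb(218, 179, 194) = #DAB3C2.
Lerp each channel 87% toward 255:
  R: 218 + 0.87×(255−218) = 218 + 32.19 = 250.19 → 250
  G: 179 + 66.12 = 245.12 → 245
  B: 194 + 53.07 = 247.07 → 247
rgb(250, 245, 247) = #FAF5F7.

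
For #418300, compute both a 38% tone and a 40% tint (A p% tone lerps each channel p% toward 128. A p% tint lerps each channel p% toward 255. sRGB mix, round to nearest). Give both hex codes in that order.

#418300 is rgb(65, 131, 0).
38% tone:
  R: 65 + 0.38×(128−65) = 65 + 23.94 = 88.94 → 89
  G: 131 − 1.14 = 129.86 → 130
  B: 0 + 0.38×(128−0) = 0 + 48.64 = 48.64 → 49
  → #598231
40% tint:
  R: 65 + 0.4×(255−65) = 65 + 76 = 141 → 141
  G: 131 + 0.4×(255−131) = 131 + 49.6 = 180.6 → 181
  B: 0 + 0.4×(255−0) = 0 + 102 = 102 → 102
  → #8db566

#598231, #8db566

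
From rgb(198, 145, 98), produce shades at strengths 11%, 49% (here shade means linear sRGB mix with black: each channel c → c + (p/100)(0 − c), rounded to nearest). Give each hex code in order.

#B08157, #654A32

11%: (198 − 21.78 = 176.22→176, 145 − 15.95 = 129.05→129, 98 − 10.78 = 87.22→87) → #B08157
49%: (198 − 97.02 = 100.98→101, 145 − 71.05 = 73.95→74, 98 − 48.02 = 49.98→50) → #654A32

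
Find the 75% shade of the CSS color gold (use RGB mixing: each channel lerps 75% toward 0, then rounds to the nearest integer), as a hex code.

#403600

CSS gold is rgb(255, 215, 0).
Lerp each channel 75% toward 0:
  R: 255 + 0.75×(0−255) = 255 − 191.25 = 63.75 → 64
  G: 215 − 161.25 = 53.75 → 54
  B: 0 + 0.75×(0−0) = 0 + 0 = 0 → 0
rgb(64, 54, 0) = #403600.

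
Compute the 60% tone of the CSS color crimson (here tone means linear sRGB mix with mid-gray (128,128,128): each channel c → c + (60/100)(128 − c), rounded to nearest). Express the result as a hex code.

CSS crimson is rgb(220, 20, 60).
Lerp each channel 60% toward 128:
  R: 220 + 0.6×(128−220) = 220 − 55.2 = 164.8 → 165
  G: 20 + 64.8 = 84.8 → 85
  B: 60 + 0.6×(128−60) = 60 + 40.8 = 100.8 → 101
rgb(165, 85, 101) = #a55565.

#a55565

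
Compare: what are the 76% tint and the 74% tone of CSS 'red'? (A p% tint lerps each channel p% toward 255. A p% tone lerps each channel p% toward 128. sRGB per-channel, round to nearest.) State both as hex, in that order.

#ffc2c2, #a15f5f

CSS red is rgb(255, 0, 0).
76% tint:
  R: 255 + 0.76×(255−255) = 255 + 0 = 255 → 255
  G: 0 + 193.8 = 193.8 → 194
  B: 0 + 0.76×(255−0) = 0 + 193.8 = 193.8 → 194
  → #ffc2c2
74% tone:
  R: 255 − 93.98 = 161.02 → 161
  G: 0 + 94.72 = 94.72 → 95
  B: 0 + 94.72 = 94.72 → 95
  → #a15f5f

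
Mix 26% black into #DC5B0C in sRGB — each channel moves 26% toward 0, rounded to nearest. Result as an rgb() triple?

rgb(163, 67, 9)

#DC5B0C is rgb(220, 91, 12).
A 26% shade moves each channel 26% toward 0:
  R: 220 − 57.2 = 162.8 → 163
  G: 91 + 0.26×(0−91) = 91 − 23.66 = 67.34 → 67
  B: 12 + 0.26×(0−12) = 12 − 3.12 = 8.88 → 9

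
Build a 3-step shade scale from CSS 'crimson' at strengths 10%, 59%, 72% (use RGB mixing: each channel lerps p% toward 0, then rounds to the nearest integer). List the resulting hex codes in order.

#C61236, #5A0819, #3E0611

CSS crimson is rgb(220, 20, 60).
10%: (220 − 22 = 198→198, 20 − 2 = 18→18, 60 − 6 = 54→54) → #C61236
59%: (220 − 129.8 = 90.2→90, 20 − 11.8 = 8.2→8, 60 − 35.4 = 24.6→25) → #5A0819
72%: (220 − 158.4 = 61.6→62, 20 − 14.4 = 5.6→6, 60 − 43.2 = 16.8→17) → #3E0611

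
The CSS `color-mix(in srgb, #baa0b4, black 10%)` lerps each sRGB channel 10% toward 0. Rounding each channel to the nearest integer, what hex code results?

#baa0b4 is rgb(186, 160, 180).
Lerp each channel 10% toward 0:
  R: 186 − 18.6 = 167.4 → 167
  G: 160 + 0.1×(0−160) = 160 − 16 = 144 → 144
  B: 180 − 18 = 162 → 162
rgb(167, 144, 162) = #a790a2.

#a790a2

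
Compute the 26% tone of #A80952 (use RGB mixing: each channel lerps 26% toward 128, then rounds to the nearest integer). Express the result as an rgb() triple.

#A80952 is rgb(168, 9, 82).
Per channel, c → c + 0.26(128 − c):
  R: 168 + 0.26×(128−168) = 168 − 10.4 = 157.6 → 158
  G: 9 + 0.26×(128−9) = 9 + 30.94 = 39.94 → 40
  B: 82 + 11.96 = 93.96 → 94

rgb(158, 40, 94)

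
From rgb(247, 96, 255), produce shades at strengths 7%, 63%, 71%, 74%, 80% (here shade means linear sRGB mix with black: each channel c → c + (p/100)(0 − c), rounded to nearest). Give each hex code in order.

#E659ED, #5B245E, #481C4A, #401942, #311333

7%: (247 − 17.29 = 229.71→230, 96 − 6.72 = 89.28→89, 255 − 17.85 = 237.15→237) → #E659ED
63%: (247 − 155.61 = 91.39→91, 96 − 60.48 = 35.52→36, 255 − 160.65 = 94.35→94) → #5B245E
71%: (247 − 175.37 = 71.63→72, 96 − 68.16 = 27.84→28, 255 − 181.05 = 73.95→74) → #481C4A
74%: (247 − 182.78 = 64.22→64, 96 − 71.04 = 24.96→25, 255 − 188.7 = 66.3→66) → #401942
80%: (247 − 197.6 = 49.4→49, 96 − 76.8 = 19.2→19, 255 − 204 = 51→51) → #311333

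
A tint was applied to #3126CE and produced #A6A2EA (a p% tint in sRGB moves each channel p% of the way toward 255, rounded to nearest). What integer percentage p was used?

#3126CE is rgb(49, 38, 206); #A6A2EA is rgb(166, 162, 234).
On the G channel (widest range): 162 ≈ 38 + (p/100)(255 − 38), so p ≈ 100×(162 − 38)/(255 − 38) = 12400/217 = 57.14.
p = 57 reproduces all three channels after rounding.

57%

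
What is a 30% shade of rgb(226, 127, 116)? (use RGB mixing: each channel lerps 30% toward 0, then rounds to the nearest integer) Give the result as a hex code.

Per channel, c → c + 0.3(0 − c):
  R: 226 + 0.3×(0−226) = 226 − 67.8 = 158.2 → 158
  G: 127 + 0.3×(0−127) = 127 − 38.1 = 88.9 → 89
  B: 116 − 34.8 = 81.2 → 81
rgb(158, 89, 81) = #9E5951.

#9E5951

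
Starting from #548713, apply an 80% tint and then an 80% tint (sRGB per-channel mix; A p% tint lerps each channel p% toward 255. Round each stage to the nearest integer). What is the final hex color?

#548713 is rgb(84, 135, 19).
Lerp each channel 80% toward 255:
  R: 84 + 0.8×(255−84) = 84 + 136.8 = 220.8 → 221
  G: 135 + 0.8×(255−135) = 135 + 96 = 231 → 231
  B: 19 + 188.8 = 207.8 → 208
After the tint: rgb(221, 231, 208) = #DDE7D0.
Per channel, c → c + 0.8(255 − c):
  R: 221 + 27.2 = 248.2 → 248
  G: 231 + 19.2 = 250.2 → 250
  B: 208 + 37.6 = 245.6 → 246
rgb(248, 250, 246) = #F8FAF6.

#F8FAF6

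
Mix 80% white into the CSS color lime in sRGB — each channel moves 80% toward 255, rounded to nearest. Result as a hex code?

CSS lime is rgb(0, 255, 0).
Lerp each channel 80% toward 255:
  R: 0 + 204 = 204 → 204
  G: 255 + 0.8×(255−255) = 255 + 0 = 255 → 255
  B: 0 + 204 = 204 → 204
rgb(204, 255, 204) = #CCFFCC.

#CCFFCC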